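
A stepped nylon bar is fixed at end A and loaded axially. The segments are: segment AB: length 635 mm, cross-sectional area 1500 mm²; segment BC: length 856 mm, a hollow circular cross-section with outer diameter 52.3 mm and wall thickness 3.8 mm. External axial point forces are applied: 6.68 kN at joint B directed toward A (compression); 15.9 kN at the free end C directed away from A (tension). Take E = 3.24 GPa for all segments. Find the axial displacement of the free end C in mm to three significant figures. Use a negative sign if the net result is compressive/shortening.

Internal axial forces (sectioning from the free end, tension +): N_BC = 15.9 kN, N_AB = 9.22 kN.
A_BC = 579 mm².
δ_AB = 9220·635/(1500·3240) = 1.205 mm
δ_BC = 15900·856/(579·3240) = 7.255 mm
δ = Σδ_i = 8.46 mm.

8.46 mm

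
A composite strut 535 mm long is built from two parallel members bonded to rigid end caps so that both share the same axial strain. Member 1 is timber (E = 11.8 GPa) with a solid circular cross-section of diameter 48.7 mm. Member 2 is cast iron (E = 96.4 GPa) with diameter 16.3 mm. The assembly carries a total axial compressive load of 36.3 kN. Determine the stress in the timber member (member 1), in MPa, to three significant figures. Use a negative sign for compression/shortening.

-10.2 MPa

A_1 = 1863 mm².
A_2 = 208.7 mm².
Equal strain + equilibrium ⇒ each member carries load in proportion to AE: A₁E₁ = 21980000 N, A₂E₂ = 20120000 N, ΣAE = 42100000 N.
σ₁ = P·E₁/ΣAE = -36300·11800/42100000 = -10.18 MPa.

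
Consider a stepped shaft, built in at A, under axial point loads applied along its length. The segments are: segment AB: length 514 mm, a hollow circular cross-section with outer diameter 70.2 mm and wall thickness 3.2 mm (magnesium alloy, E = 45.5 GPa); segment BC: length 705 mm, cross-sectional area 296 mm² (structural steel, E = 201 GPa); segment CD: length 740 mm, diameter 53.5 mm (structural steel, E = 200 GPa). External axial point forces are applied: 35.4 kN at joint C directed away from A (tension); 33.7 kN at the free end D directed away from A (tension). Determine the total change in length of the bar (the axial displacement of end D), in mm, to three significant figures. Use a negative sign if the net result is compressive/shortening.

Internal axial forces (sectioning from the free end, tension +): N_CD = 33.7 kN, N_BC = 69.1 kN, N_AB = 69.1 kN.
A_AB = 673.6 mm².
A_CD = 2248 mm².
δ_AB = 69100·514/(673.6·45500) = 1.159 mm
δ_BC = 69100·705/(296·201000) = 0.8188 mm
δ_CD = 33700·740/(2248·200000) = 0.05547 mm
δ = Σδ_i = 2.033 mm.

2.03 mm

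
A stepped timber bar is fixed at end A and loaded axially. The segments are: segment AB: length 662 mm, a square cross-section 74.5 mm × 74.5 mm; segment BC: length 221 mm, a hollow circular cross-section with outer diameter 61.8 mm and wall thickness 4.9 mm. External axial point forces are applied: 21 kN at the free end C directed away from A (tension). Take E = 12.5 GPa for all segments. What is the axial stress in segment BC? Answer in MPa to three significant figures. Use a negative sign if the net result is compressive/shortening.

Internal axial forces (sectioning from the free end, tension +): N_BC = 21 kN, N_AB = 21 kN.
A_BC = 875.9 mm².
σ_BC = N_BC/A_BC = 21000/875.9 = 23.98 MPa.

24.0 MPa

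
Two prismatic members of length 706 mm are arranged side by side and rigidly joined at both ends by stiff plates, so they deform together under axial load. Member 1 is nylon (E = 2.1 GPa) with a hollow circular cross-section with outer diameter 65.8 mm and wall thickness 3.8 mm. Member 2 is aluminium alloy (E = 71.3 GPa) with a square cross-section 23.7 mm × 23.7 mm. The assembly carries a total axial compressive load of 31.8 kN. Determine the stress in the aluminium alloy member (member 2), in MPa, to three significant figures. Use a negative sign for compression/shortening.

-54.5 MPa

A_1 = 740.2 mm².
A_2 = 561.7 mm².
Equal strain + equilibrium ⇒ each member carries load in proportion to AE: A₁E₁ = 1554000 N, A₂E₂ = 40050000 N, ΣAE = 41600000 N.
σ₂ = P·E₂/ΣAE = -31800·71300/41600000 = -54.5 MPa.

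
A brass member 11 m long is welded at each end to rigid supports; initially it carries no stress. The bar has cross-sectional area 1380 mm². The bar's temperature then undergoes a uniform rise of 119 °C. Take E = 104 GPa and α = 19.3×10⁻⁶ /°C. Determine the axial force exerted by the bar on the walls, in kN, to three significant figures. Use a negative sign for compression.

-330 kN

Free thermal expansion αLΔT = 19.3e-6 · 11000 · 119 = 25.26 mm.
The walls impose strain ε = −(25.26)/11000 = -2.2967e-03; σ = Eε = 104000 · -2.2967e-03 = -238.9 MPa.
Wall reaction R = σ·A = -238.9·1380 = -329600 N = -329.6 kN.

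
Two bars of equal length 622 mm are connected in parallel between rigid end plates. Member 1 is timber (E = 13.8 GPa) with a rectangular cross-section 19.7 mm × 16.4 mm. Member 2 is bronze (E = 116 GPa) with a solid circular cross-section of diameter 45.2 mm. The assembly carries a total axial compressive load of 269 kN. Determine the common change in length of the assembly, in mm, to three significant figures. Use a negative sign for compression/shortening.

-0.878 mm

A_1 = 323.1 mm².
A_2 = 1605 mm².
Equal strain + equilibrium ⇒ each member carries load in proportion to AE: A₁E₁ = 4459000 N, A₂E₂ = 186100000 N, ΣAE = 190600000 N.
δ = PL/ΣAE = -269000·622/190600000 = -0.8779 mm.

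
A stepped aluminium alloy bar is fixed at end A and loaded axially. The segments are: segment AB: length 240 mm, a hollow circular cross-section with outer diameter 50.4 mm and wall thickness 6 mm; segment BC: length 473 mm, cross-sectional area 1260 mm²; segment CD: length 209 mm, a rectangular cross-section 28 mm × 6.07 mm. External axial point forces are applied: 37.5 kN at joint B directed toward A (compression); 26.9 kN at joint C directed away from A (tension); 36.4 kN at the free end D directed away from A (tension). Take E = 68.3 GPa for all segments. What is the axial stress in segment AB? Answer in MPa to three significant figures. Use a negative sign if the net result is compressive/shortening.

30.8 MPa

Internal axial forces (sectioning from the free end, tension +): N_CD = 36.4 kN, N_BC = 63.3 kN, N_AB = 25.8 kN.
A_AB = 836.9 mm².
σ_AB = N_AB/A_AB = 25800/836.9 = 30.83 MPa.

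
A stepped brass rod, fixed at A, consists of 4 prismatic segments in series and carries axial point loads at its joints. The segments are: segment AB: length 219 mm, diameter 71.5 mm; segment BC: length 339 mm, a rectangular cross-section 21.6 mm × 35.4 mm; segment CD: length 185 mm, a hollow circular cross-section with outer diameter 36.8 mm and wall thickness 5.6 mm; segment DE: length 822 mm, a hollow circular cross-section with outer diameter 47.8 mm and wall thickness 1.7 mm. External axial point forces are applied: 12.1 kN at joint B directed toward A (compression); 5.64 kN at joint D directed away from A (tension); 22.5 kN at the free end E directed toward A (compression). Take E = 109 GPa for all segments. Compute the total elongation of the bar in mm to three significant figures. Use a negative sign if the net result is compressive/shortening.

Internal axial forces (sectioning from the free end, tension +): N_DE = -22.5 kN, N_CD = -16.86 kN, N_BC = -16.86 kN, N_AB = -28.96 kN.
A_AB = 4015 mm².
A_BC = 764.6 mm².
A_CD = 548.9 mm².
A_DE = 246.2 mm².
δ_AB = -28960·219/(4015·109000) = -0.01449 mm
δ_BC = -16860·339/(764.6·109000) = -0.06858 mm
δ_CD = -16860·185/(548.9·109000) = -0.05213 mm
δ_DE = -22500·822/(246.2·109000) = -0.6892 mm
δ = Σδ_i = -0.8244 mm.

-0.824 mm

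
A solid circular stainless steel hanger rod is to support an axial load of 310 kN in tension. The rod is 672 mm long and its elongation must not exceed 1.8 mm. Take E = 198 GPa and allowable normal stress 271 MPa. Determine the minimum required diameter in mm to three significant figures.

38.2 mm

Required area A ≥ P/σ_allow = 310000/271 = 1144 mm².
For a solid circular section, d ≥ √(4A/π) = 38.16 mm.
Elongation limit: A ≥ PL/(Eδ_allow) = 310000·672/(198000·1.8) = 584.5 mm² ⇒ d ≥ 27.28 mm.
The stress limit governs.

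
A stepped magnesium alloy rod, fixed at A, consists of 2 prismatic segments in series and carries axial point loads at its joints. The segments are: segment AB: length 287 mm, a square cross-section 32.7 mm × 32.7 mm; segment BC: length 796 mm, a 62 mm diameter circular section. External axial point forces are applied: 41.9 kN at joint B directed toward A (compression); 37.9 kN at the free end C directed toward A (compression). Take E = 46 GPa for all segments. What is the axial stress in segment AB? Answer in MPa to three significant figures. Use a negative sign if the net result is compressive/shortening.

-74.6 MPa

Internal axial forces (sectioning from the free end, tension +): N_BC = -37.9 kN, N_AB = -79.8 kN.
A_AB = 1069 mm².
σ_AB = N_AB/A_AB = -79800/1069 = -74.63 MPa.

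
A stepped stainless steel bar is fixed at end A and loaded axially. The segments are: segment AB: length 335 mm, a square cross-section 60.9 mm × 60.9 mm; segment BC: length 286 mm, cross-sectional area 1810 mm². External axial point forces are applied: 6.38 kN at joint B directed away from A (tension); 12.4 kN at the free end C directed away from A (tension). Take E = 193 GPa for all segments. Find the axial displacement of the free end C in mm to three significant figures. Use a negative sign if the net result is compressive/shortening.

0.0189 mm

Internal axial forces (sectioning from the free end, tension +): N_BC = 12.4 kN, N_AB = 18.78 kN.
A_AB = 3709 mm².
δ_AB = 18780·335/(3709·193000) = 0.008789 mm
δ_BC = 12400·286/(1810·193000) = 0.01015 mm
δ = Σδ_i = 0.01894 mm.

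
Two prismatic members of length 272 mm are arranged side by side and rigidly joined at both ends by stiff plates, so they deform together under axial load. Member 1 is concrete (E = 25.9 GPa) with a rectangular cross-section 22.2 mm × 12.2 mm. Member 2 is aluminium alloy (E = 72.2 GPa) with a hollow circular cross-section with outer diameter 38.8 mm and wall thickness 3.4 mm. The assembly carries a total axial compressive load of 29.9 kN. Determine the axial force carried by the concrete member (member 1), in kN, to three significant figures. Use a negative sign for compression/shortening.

A_1 = 270.8 mm².
A_2 = 378.1 mm².
Equal strain + equilibrium ⇒ each member carries load in proportion to AE: A₁E₁ = 7015000 N, A₂E₂ = 27300000 N, ΣAE = 34320000 N.
F₁ = P·A₁E₁/ΣAE = -29900·7015000/34320000 = -6112 N.

-6.11 kN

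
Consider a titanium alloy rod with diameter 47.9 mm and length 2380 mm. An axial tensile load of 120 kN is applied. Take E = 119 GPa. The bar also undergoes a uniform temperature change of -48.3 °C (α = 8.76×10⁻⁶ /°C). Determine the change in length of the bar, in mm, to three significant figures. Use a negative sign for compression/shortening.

A = 1802 mm².
δ_mech = NL/(AE) = 120000·2380/(1802·119000) = 1.332 mm.
δ_thermal = αLΔT = 8.76e-6·2380·-48.3 = -1.007 mm.
δ = δ_mech + δ_thermal = 0.3248 mm.

0.325 mm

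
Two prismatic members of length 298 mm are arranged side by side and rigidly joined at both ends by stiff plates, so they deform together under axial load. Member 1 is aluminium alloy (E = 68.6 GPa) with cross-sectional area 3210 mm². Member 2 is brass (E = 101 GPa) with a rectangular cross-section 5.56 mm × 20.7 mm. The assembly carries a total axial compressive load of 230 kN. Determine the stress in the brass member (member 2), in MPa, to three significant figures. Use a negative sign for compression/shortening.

A_2 = 115.1 mm².
Equal strain + equilibrium ⇒ each member carries load in proportion to AE: A₁E₁ = 220200000 N, A₂E₂ = 11620000 N, ΣAE = 231800000 N.
σ₂ = P·E₂/ΣAE = -230000·101000/231800000 = -100.2 MPa.

-100 MPa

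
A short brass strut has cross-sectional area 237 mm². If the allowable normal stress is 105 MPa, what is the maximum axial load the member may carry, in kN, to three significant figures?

P_max = σ_allow · A = 105 · 237 = 24880 N = 24.89 kN.

24.9 kN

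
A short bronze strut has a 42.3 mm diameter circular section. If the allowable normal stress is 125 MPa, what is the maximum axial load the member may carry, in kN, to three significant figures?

A = 1405 mm².
P_max = σ_allow · A = 125 · 1405 = 175700 N = 175.7 kN.

176 kN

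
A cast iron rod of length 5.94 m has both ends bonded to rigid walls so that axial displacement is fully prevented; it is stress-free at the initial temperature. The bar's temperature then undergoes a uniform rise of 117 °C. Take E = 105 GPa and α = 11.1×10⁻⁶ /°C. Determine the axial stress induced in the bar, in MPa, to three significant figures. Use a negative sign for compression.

-136 MPa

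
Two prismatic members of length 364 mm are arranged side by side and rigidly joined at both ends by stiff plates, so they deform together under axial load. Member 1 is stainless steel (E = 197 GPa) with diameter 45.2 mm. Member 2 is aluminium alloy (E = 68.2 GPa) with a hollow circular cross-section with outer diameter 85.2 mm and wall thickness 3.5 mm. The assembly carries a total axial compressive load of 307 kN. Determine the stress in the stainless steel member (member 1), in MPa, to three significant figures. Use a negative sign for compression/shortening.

A_1 = 1605 mm².
A_2 = 898.3 mm².
Equal strain + equilibrium ⇒ each member carries load in proportion to AE: A₁E₁ = 316100000 N, A₂E₂ = 61270000 N, ΣAE = 377400000 N.
σ₁ = P·E₁/ΣAE = -307000·197000/377400000 = -160.3 MPa.

-160 MPa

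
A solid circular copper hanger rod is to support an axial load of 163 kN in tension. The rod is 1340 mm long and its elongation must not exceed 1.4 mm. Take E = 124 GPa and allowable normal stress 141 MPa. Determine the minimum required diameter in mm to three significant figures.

Required area A ≥ P/σ_allow = 163000/141 = 1156 mm².
For a solid circular section, d ≥ √(4A/π) = 38.37 mm.
Elongation limit: A ≥ PL/(Eδ_allow) = 163000·1340/(124000·1.4) = 1258 mm² ⇒ d ≥ 40.02 mm.
The elongation limit governs.

40.0 mm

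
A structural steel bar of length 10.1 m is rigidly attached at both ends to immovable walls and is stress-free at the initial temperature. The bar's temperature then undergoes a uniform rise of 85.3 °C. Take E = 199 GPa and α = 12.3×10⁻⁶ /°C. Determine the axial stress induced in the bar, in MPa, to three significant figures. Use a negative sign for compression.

Free thermal expansion αLΔT = 12.3e-6 · 10100 · 85.3 = 10.6 mm.
The walls impose strain ε = −(10.6)/10100 = -1.0492e-03; σ = Eε = 199000 · -1.0492e-03 = -208.8 MPa.

-209 MPa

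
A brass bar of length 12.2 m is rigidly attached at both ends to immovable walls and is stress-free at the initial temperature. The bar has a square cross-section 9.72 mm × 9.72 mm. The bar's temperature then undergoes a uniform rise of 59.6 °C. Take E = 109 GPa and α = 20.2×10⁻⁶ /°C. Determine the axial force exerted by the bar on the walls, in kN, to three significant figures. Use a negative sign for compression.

-12.4 kN

Free thermal expansion αLΔT = 20.2e-6 · 12200 · 59.6 = 14.69 mm.
The walls impose strain ε = −(14.69)/12200 = -1.2039e-03; σ = Eε = 109000 · -1.2039e-03 = -131.2 MPa.
Wall reaction R = σ·A = -131.2·94.48 = -12400 N = -12.4 kN.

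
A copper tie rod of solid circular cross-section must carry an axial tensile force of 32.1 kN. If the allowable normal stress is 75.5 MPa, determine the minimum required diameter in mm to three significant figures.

Required area A ≥ P/σ_allow = 32100/75.5 = 425.2 mm².
For a solid circular section, d ≥ √(4A/π) = 23.27 mm.

23.3 mm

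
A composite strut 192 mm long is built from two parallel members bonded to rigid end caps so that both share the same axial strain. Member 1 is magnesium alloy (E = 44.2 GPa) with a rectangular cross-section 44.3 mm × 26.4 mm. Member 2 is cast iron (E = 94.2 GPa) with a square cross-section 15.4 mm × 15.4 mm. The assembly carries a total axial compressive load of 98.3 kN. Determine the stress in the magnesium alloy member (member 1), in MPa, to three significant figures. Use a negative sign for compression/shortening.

-58.7 MPa

A_1 = 1170 mm².
A_2 = 237.2 mm².
Equal strain + equilibrium ⇒ each member carries load in proportion to AE: A₁E₁ = 51690000 N, A₂E₂ = 22340000 N, ΣAE = 74030000 N.
σ₁ = P·E₁/ΣAE = -98300·44200/74030000 = -58.69 MPa.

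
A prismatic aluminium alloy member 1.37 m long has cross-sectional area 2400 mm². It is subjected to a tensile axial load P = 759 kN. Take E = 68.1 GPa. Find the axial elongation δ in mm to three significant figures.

6.36 mm

δ_mech = NL/(AE) = 759000·1370/(2400·68100) = 6.362 mm.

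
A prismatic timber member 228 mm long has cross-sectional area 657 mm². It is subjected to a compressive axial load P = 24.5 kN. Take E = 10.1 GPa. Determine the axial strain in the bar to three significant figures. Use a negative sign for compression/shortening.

σ = N/A = -37.29 MPa; ε = σ/E = -37.29/10100 = -3.692e-03.

-0.00369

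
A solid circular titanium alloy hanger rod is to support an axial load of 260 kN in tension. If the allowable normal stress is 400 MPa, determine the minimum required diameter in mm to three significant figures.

Required area A ≥ P/σ_allow = 260000/400 = 650 mm².
For a solid circular section, d ≥ √(4A/π) = 28.77 mm.

28.8 mm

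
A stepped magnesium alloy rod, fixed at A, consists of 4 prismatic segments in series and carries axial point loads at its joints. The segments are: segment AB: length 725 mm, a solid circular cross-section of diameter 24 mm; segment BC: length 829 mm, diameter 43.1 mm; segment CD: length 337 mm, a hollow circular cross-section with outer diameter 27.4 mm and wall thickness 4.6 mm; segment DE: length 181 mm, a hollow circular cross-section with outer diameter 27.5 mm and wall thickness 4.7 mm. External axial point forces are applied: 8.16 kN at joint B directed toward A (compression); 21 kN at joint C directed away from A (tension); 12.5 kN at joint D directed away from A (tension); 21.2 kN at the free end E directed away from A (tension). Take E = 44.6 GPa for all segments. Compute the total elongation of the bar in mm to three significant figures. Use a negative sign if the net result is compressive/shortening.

3.40 mm

Internal axial forces (sectioning from the free end, tension +): N_DE = 21.2 kN, N_CD = 33.7 kN, N_BC = 54.7 kN, N_AB = 46.54 kN.
A_AB = 452.4 mm².
A_BC = 1459 mm².
A_CD = 329.5 mm².
A_DE = 336.7 mm².
δ_AB = 46540·725/(452.4·44600) = 1.672 mm
δ_BC = 54700·829/(1459·44600) = 0.6969 mm
δ_CD = 33700·337/(329.5·44600) = 0.7728 mm
δ_DE = 21200·181/(336.7·44600) = 0.2556 mm
δ = Σδ_i = 3.398 mm.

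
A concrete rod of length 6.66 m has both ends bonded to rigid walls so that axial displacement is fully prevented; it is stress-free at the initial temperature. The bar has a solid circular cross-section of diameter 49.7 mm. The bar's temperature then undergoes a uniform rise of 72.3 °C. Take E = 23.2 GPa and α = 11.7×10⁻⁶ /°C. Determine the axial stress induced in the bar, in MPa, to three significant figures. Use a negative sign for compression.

-19.6 MPa

Free thermal expansion αLΔT = 11.7e-6 · 6660 · 72.3 = 5.634 mm.
The walls impose strain ε = −(5.634)/6660 = -8.4591e-04; σ = Eε = 23200 · -8.4591e-04 = -19.63 MPa.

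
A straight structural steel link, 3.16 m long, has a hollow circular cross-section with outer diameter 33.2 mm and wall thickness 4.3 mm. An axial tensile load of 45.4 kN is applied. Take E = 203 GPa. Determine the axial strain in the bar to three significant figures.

A = 390.4 mm².
σ = N/A = 116.3 MPa; ε = σ/E = 116.3/203000 = 5.729e-04.

5.73e-04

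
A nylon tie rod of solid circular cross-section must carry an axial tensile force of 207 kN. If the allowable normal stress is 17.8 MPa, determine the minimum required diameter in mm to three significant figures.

Required area A ≥ P/σ_allow = 207000/17.8 = 11630 mm².
For a solid circular section, d ≥ √(4A/π) = 121.7 mm.

122 mm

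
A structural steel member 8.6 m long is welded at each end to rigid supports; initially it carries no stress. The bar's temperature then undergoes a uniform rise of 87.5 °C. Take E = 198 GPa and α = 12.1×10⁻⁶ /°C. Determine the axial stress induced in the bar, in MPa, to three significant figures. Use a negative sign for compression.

Free thermal expansion αLΔT = 12.1e-6 · 8600 · 87.5 = 9.105 mm.
The walls impose strain ε = −(9.105)/8600 = -1.0588e-03; σ = Eε = 198000 · -1.0588e-03 = -209.6 MPa.

-210 MPa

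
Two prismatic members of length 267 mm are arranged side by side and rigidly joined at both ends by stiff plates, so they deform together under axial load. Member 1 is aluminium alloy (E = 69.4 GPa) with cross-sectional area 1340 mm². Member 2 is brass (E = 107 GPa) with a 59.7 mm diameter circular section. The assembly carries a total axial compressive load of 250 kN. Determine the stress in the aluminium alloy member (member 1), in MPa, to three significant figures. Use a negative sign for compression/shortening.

A_2 = 2799 mm².
Equal strain + equilibrium ⇒ each member carries load in proportion to AE: A₁E₁ = 93000000 N, A₂E₂ = 299500000 N, ΣAE = 392500000 N.
σ₁ = P·E₁/ΣAE = -250000·69400/392500000 = -44.2 MPa.

-44.2 MPa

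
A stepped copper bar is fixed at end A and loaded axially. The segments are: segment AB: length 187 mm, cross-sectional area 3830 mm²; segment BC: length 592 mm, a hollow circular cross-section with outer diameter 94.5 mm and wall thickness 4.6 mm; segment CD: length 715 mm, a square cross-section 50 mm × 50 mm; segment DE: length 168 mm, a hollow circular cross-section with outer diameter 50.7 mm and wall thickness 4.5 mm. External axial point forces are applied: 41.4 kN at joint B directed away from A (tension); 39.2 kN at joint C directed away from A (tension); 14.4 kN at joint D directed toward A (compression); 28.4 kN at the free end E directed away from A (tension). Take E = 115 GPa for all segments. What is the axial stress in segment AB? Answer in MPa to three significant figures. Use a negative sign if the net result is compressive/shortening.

24.7 MPa

Internal axial forces (sectioning from the free end, tension +): N_DE = 28.4 kN, N_CD = 14 kN, N_BC = 53.2 kN, N_AB = 94.6 kN.
σ_AB = N_AB/A_AB = 94600/3830 = 24.7 MPa.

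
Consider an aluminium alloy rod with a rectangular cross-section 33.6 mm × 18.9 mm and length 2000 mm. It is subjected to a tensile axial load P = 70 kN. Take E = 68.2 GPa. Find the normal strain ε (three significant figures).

0.00162

A = 635 mm².
σ = N/A = 110.2 MPa; ε = σ/E = 110.2/68200 = 1.616e-03.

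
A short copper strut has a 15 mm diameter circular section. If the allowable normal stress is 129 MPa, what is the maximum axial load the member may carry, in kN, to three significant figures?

A = 176.7 mm².
P_max = σ_allow · A = 129 · 176.7 = 22800 N = 22.8 kN.

22.8 kN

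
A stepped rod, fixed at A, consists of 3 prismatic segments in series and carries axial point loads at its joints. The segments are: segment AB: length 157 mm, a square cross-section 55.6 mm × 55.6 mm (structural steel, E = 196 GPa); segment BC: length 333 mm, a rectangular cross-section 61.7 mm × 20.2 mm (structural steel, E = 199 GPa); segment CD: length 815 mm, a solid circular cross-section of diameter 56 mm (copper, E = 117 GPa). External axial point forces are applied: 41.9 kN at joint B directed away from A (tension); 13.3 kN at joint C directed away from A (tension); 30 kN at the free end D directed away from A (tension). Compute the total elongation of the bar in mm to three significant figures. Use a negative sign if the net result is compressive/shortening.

0.165 mm

Internal axial forces (sectioning from the free end, tension +): N_CD = 30 kN, N_BC = 43.3 kN, N_AB = 85.2 kN.
A_AB = 3091 mm².
A_BC = 1246 mm².
A_CD = 2463 mm².
δ_AB = 85200·157/(3091·196000) = 0.02208 mm
δ_BC = 43300·333/(1246·199000) = 0.05814 mm
δ_CD = 30000·815/(2463·117000) = 0.08485 mm
δ = Σδ_i = 0.1651 mm.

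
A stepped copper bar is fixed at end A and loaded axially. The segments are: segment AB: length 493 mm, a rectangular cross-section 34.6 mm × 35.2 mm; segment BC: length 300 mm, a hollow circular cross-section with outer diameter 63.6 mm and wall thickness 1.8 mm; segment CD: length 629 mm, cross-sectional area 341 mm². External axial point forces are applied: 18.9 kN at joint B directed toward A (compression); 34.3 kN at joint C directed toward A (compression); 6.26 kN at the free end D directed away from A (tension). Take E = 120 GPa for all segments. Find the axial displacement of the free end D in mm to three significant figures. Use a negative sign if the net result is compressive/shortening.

Internal axial forces (sectioning from the free end, tension +): N_CD = 6.26 kN, N_BC = -28.04 kN, N_AB = -46.94 kN.
A_AB = 1218 mm².
A_BC = 349.5 mm².
δ_AB = -46940·493/(1218·120000) = -0.1583 mm
δ_BC = -28040·300/(349.5·120000) = -0.2006 mm
δ_CD = 6260·629/(341·120000) = 0.09623 mm
δ = Σδ_i = -0.2627 mm.

-0.263 mm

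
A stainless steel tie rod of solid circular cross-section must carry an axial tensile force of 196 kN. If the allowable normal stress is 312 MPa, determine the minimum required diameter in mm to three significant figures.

28.3 mm

Required area A ≥ P/σ_allow = 196000/312 = 628.2 mm².
For a solid circular section, d ≥ √(4A/π) = 28.28 mm.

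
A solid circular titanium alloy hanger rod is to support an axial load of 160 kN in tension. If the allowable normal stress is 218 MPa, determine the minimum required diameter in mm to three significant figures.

Required area A ≥ P/σ_allow = 160000/218 = 733.9 mm².
For a solid circular section, d ≥ √(4A/π) = 30.57 mm.

30.6 mm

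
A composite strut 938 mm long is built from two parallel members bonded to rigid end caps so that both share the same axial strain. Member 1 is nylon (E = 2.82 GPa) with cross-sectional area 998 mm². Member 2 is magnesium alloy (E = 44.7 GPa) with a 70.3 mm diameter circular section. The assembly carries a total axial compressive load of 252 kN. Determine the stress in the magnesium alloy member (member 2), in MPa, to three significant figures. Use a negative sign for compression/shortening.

-63.9 MPa

A_2 = 3882 mm².
Equal strain + equilibrium ⇒ each member carries load in proportion to AE: A₁E₁ = 2814000 N, A₂E₂ = 173500000 N, ΣAE = 176300000 N.
σ₂ = P·E₂/ΣAE = -252000·44700/176300000 = -63.89 MPa.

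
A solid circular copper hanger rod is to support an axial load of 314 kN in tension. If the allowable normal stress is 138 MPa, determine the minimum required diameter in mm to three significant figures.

Required area A ≥ P/σ_allow = 314000/138 = 2275 mm².
For a solid circular section, d ≥ √(4A/π) = 53.82 mm.

53.8 mm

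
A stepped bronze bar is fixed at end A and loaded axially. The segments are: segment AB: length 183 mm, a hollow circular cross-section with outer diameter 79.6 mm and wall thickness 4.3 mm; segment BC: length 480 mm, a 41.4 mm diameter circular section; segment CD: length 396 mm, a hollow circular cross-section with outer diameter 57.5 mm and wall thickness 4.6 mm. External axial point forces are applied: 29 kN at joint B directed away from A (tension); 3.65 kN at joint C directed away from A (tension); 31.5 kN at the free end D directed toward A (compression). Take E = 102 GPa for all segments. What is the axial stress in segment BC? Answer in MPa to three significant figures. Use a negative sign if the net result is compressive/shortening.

-20.7 MPa

Internal axial forces (sectioning from the free end, tension +): N_CD = -31.5 kN, N_BC = -27.85 kN, N_AB = 1.15 kN.
A_BC = 1346 mm².
σ_BC = N_BC/A_BC = -27850/1346 = -20.69 MPa.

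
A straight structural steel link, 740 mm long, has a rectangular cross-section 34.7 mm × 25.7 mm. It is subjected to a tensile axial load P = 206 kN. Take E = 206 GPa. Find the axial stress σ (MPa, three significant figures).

231 MPa

A = 891.8 mm².
σ = N/A = 206000/891.8 = 231 MPa.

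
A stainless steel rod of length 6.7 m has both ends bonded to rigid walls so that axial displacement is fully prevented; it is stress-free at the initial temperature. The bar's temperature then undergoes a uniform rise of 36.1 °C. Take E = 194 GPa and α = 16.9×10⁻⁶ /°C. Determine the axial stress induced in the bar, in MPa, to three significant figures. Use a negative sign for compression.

Free thermal expansion αLΔT = 16.9e-6 · 6700 · 36.1 = 4.088 mm.
The walls impose strain ε = −(4.088)/6700 = -6.1009e-04; σ = Eε = 194000 · -6.1009e-04 = -118.4 MPa.

-118 MPa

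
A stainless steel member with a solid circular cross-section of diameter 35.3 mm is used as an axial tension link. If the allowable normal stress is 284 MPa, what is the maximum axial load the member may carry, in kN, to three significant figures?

278 kN

A = 978.7 mm².
P_max = σ_allow · A = 284 · 978.7 = 277900 N = 277.9 kN.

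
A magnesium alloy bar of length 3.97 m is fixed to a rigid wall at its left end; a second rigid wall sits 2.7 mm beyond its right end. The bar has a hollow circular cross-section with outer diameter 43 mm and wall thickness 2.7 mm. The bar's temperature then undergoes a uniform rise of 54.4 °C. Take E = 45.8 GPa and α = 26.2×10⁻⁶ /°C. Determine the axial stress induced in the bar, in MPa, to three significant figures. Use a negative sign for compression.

-34.1 MPa

Free thermal expansion αLΔT = 26.2e-6 · 3970 · 54.4 = 5.658 mm.
The walls engage after the gap closes; constrained expansion = 5.658 − 2.7 = 2.958 mm.
The walls impose strain ε = −(2.958)/3970 = -7.4518e-04; σ = Eε = 45800 · -7.4518e-04 = -34.13 MPa.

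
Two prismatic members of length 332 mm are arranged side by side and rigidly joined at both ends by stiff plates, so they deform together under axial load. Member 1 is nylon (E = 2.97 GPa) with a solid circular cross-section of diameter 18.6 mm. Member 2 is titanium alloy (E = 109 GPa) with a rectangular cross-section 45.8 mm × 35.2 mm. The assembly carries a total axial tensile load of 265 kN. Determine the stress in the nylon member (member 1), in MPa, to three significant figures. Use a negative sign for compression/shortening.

A_1 = 271.7 mm².
A_2 = 1612 mm².
Equal strain + equilibrium ⇒ each member carries load in proportion to AE: A₁E₁ = 807000 N, A₂E₂ = 175700000 N, ΣAE = 176500000 N.
σ₁ = P·E₁/ΣAE = 265000·2970/176500000 = 4.458 MPa.

4.46 MPa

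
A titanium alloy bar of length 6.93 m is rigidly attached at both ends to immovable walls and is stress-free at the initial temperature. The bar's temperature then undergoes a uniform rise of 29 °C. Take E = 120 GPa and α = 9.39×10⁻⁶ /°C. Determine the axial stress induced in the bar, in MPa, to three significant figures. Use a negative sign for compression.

Free thermal expansion αLΔT = 9.39e-6 · 6930 · 29 = 1.887 mm.
The walls impose strain ε = −(1.887)/6930 = -2.7231e-04; σ = Eε = 120000 · -2.7231e-04 = -32.68 MPa.

-32.7 MPa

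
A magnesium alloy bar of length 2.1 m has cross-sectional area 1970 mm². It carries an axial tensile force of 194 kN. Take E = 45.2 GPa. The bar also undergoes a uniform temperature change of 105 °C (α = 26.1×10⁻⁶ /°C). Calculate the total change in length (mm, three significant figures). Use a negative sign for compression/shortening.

δ_mech = NL/(AE) = 194000·2100/(1970·45200) = 4.575 mm.
δ_thermal = αLΔT = 26.1e-6·2100·105 = 5.755 mm.
δ = δ_mech + δ_thermal = 10.33 mm.

10.3 mm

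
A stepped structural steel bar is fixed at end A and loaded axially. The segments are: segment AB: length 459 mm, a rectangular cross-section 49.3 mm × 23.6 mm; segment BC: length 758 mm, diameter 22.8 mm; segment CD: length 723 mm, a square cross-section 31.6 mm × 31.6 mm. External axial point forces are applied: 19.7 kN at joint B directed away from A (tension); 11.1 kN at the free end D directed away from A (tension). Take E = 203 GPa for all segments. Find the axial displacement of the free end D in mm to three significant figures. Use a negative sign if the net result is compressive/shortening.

0.201 mm

Internal axial forces (sectioning from the free end, tension +): N_CD = 11.1 kN, N_BC = 11.1 kN, N_AB = 30.8 kN.
A_AB = 1163 mm².
A_BC = 408.3 mm².
A_CD = 998.6 mm².
δ_AB = 30800·459/(1163·203000) = 0.05986 mm
δ_BC = 11100·758/(408.3·203000) = 0.1015 mm
δ_CD = 11100·723/(998.6·203000) = 0.03959 mm
δ = Σδ_i = 0.201 mm.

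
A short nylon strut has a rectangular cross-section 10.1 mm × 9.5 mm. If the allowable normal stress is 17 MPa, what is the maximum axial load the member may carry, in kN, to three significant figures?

A = 95.95 mm².
P_max = σ_allow · A = 17 · 95.95 = 1631 N = 1.631 kN.

1.63 kN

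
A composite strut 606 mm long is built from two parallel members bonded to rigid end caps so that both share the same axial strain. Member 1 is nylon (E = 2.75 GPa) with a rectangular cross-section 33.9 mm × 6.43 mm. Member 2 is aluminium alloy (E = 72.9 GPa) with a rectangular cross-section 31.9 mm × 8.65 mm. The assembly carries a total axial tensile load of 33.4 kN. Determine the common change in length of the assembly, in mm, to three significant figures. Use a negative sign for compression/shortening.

A_1 = 218 mm².
A_2 = 275.9 mm².
Equal strain + equilibrium ⇒ each member carries load in proportion to AE: A₁E₁ = 599400 N, A₂E₂ = 20120000 N, ΣAE = 20720000 N.
δ = PL/ΣAE = 33400·606/20720000 = 0.9771 mm.

0.977 mm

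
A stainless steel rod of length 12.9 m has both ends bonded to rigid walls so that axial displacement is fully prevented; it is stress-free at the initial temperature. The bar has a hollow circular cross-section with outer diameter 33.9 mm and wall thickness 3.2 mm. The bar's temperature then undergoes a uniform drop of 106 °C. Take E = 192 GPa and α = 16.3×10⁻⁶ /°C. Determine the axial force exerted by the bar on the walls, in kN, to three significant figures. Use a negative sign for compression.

Free thermal expansion αLΔT = 16.3e-6 · 12900 · -106 = -22.29 mm.
The walls impose strain ε = −(-22.29)/12900 = 1.7278e-03; σ = Eε = 192000 · 1.7278e-03 = 331.7 MPa.
Wall reaction R = σ·A = 331.7·308.6 = 102400 N = 102.4 kN.

102 kN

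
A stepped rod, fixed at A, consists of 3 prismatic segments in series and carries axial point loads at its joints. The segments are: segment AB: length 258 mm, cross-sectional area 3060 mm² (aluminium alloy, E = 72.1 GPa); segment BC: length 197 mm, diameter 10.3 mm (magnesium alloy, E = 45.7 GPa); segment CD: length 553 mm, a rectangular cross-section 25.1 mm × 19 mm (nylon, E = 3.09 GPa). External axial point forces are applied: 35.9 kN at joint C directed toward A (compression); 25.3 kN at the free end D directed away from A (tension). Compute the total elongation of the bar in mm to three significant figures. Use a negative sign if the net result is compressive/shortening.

8.93 mm

Internal axial forces (sectioning from the free end, tension +): N_CD = 25.3 kN, N_BC = -10.6 kN, N_AB = -10.6 kN.
A_BC = 83.32 mm².
A_CD = 476.9 mm².
δ_AB = -10600·258/(3060·72100) = -0.0124 mm
δ_BC = -10600·197/(83.32·45700) = -0.5484 mm
δ_CD = 25300·553/(476.9·3090) = 9.494 mm
δ = Σδ_i = 8.933 mm.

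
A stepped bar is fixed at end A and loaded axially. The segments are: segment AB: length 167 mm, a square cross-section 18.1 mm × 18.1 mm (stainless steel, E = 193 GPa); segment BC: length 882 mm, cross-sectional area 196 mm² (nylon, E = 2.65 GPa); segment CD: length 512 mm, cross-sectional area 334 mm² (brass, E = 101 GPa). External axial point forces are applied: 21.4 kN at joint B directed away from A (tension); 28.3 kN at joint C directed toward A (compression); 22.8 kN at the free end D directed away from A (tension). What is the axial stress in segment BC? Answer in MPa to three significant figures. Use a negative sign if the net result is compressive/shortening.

-28.1 MPa

Internal axial forces (sectioning from the free end, tension +): N_CD = 22.8 kN, N_BC = -5.5 kN, N_AB = 15.9 kN.
σ_BC = N_BC/A_BC = -5500/196 = -28.06 MPa.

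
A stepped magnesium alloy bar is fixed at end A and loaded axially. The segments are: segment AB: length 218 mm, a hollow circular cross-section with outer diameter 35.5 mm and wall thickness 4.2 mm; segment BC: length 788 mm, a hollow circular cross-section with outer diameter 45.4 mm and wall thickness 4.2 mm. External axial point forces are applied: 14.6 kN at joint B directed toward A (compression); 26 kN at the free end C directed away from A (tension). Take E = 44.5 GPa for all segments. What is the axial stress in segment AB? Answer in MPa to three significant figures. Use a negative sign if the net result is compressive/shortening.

Internal axial forces (sectioning from the free end, tension +): N_BC = 26 kN, N_AB = 11.4 kN.
A_AB = 413 mm².
σ_AB = N_AB/A_AB = 11400/413 = 27.6 MPa.

27.6 MPa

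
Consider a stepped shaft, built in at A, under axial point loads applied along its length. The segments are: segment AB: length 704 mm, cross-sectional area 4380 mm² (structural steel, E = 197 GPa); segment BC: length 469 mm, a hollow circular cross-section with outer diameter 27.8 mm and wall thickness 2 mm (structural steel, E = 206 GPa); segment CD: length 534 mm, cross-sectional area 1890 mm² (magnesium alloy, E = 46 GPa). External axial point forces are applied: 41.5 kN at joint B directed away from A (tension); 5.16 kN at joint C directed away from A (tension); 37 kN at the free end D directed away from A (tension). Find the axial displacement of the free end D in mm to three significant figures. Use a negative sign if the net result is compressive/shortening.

Internal axial forces (sectioning from the free end, tension +): N_CD = 37 kN, N_BC = 42.16 kN, N_AB = 83.66 kN.
A_BC = 162.1 mm².
δ_AB = 83660·704/(4380·197000) = 0.06826 mm
δ_BC = 42160·469/(162.1·206000) = 0.5921 mm
δ_CD = 37000·534/(1890·46000) = 0.2273 mm
δ = Σδ_i = 0.8876 mm.

0.888 mm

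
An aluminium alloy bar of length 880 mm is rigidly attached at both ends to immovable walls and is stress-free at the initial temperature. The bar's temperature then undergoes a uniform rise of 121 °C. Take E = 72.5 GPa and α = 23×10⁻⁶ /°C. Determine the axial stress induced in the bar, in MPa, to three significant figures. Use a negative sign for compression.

Free thermal expansion αLΔT = 23e-6 · 880 · 121 = 2.449 mm.
The walls impose strain ε = −(2.449)/880 = -2.7830e-03; σ = Eε = 72500 · -2.7830e-03 = -201.8 MPa.

-202 MPa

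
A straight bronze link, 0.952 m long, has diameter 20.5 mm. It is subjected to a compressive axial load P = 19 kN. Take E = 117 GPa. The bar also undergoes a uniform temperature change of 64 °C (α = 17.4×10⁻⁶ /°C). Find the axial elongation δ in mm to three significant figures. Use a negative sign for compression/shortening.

A = 330.1 mm².
δ_mech = NL/(AE) = -19000·952/(330.1·117000) = -0.4684 mm.
δ_thermal = αLΔT = 17.4e-6·952·64 = 1.06 mm.
δ = δ_mech + δ_thermal = 0.5918 mm.

0.592 mm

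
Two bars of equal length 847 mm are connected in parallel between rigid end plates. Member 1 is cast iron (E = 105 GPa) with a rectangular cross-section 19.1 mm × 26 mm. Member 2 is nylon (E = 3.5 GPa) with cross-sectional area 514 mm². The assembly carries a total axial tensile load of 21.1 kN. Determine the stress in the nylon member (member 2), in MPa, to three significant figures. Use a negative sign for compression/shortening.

1.37 MPa

A_1 = 496.6 mm².
Equal strain + equilibrium ⇒ each member carries load in proportion to AE: A₁E₁ = 52140000 N, A₂E₂ = 1799000 N, ΣAE = 53940000 N.
σ₂ = P·E₂/ΣAE = 21100·3500/53940000 = 1.369 MPa.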